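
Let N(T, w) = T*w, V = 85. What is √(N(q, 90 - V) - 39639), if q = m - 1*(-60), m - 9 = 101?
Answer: I*√38789 ≈ 196.95*I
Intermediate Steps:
m = 110 (m = 9 + 101 = 110)
q = 170 (q = 110 - 1*(-60) = 110 + 60 = 170)
√(N(q, 90 - V) - 39639) = √(170*(90 - 1*85) - 39639) = √(170*(90 - 85) - 39639) = √(170*5 - 39639) = √(850 - 39639) = √(-38789) = I*√38789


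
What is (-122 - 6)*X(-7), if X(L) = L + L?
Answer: 1792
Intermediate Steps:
X(L) = 2*L
(-122 - 6)*X(-7) = (-122 - 6)*(2*(-7)) = -128*(-14) = 1792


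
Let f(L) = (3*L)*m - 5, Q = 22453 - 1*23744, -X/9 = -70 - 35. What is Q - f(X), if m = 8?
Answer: -23966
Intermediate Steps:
X = 945 (X = -9*(-70 - 35) = -9*(-105) = 945)
Q = -1291 (Q = 22453 - 23744 = -1291)
f(L) = -5 + 24*L (f(L) = (3*L)*8 - 5 = 24*L - 5 = -5 + 24*L)
Q - f(X) = -1291 - (-5 + 24*945) = -1291 - (-5 + 22680) = -1291 - 1*22675 = -1291 - 22675 = -23966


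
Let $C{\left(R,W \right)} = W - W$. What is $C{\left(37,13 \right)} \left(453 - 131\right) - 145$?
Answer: $-145$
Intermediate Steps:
$C{\left(R,W \right)} = 0$
$C{\left(37,13 \right)} \left(453 - 131\right) - 145 = 0 \left(453 - 131\right) - 145 = 0 \cdot 322 - 145 = 0 - 145 = -145$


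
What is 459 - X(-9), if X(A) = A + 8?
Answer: 460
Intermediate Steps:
X(A) = 8 + A
459 - X(-9) = 459 - (8 - 9) = 459 - 1*(-1) = 459 + 1 = 460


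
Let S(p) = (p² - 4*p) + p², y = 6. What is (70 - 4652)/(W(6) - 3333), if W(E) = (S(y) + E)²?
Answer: 4582/417 ≈ 10.988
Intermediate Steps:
S(p) = -4*p + 2*p²
W(E) = (48 + E)² (W(E) = (2*6*(-2 + 6) + E)² = (2*6*4 + E)² = (48 + E)²)
(70 - 4652)/(W(6) - 3333) = (70 - 4652)/((48 + 6)² - 3333) = -4582/(54² - 3333) = -4582/(2916 - 3333) = -4582/(-417) = -4582*(-1/417) = 4582/417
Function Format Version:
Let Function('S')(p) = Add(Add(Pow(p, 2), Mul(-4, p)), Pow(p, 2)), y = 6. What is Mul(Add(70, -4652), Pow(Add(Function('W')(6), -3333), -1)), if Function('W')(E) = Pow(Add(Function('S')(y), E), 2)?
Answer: Rational(4582, 417) ≈ 10.988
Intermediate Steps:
Function('S')(p) = Add(Mul(-4, p), Mul(2, Pow(p, 2)))
Function('W')(E) = Pow(Add(48, E), 2) (Function('W')(E) = Pow(Add(Mul(2, 6, Add(-2, 6)), E), 2) = Pow(Add(Mul(2, 6, 4), E), 2) = Pow(Add(48, E), 2))
Mul(Add(70, -4652), Pow(Add(Function('W')(6), -3333), -1)) = Mul(Add(70, -4652), Pow(Add(Pow(Add(48, 6), 2), -3333), -1)) = Mul(-4582, Pow(Add(Pow(54, 2), -3333), -1)) = Mul(-4582, Pow(Add(2916, -3333), -1)) = Mul(-4582, Pow(-417, -1)) = Mul(-4582, Rational(-1, 417)) = Rational(4582, 417)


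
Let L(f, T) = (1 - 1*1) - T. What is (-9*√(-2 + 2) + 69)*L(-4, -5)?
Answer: 345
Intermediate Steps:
L(f, T) = -T (L(f, T) = (1 - 1) - T = 0 - T = -T)
(-9*√(-2 + 2) + 69)*L(-4, -5) = (-9*√(-2 + 2) + 69)*(-1*(-5)) = (-9*√0 + 69)*5 = (-9*0 + 69)*5 = (0 + 69)*5 = 69*5 = 345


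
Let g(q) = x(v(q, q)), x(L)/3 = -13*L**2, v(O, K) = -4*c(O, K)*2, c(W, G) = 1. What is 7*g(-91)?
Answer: -17472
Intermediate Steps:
v(O, K) = -8 (v(O, K) = -4*1*2 = -4*2 = -8)
x(L) = -39*L**2 (x(L) = 3*(-13*L**2) = -39*L**2)
g(q) = -2496 (g(q) = -39*(-8)**2 = -39*64 = -2496)
7*g(-91) = 7*(-2496) = -17472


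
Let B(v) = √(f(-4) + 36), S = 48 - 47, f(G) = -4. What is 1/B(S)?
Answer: √2/8 ≈ 0.17678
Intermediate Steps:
S = 1
B(v) = 4*√2 (B(v) = √(-4 + 36) = √32 = 4*√2)
1/B(S) = 1/(4*√2) = √2/8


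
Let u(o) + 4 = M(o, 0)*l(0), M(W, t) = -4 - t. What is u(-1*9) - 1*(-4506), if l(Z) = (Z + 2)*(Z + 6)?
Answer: 4454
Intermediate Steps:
l(Z) = (2 + Z)*(6 + Z)
u(o) = -52 (u(o) = -4 + (-4 - 1*0)*(12 + 0² + 8*0) = -4 + (-4 + 0)*(12 + 0 + 0) = -4 - 4*12 = -4 - 48 = -52)
u(-1*9) - 1*(-4506) = -52 - 1*(-4506) = -52 + 4506 = 4454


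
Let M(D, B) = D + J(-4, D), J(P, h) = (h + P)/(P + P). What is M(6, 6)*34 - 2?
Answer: 387/2 ≈ 193.50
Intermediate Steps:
J(P, h) = (P + h)/(2*P) (J(P, h) = (P + h)/((2*P)) = (P + h)*(1/(2*P)) = (P + h)/(2*P))
M(D, B) = 1/2 + 7*D/8 (M(D, B) = D + (1/2)*(-4 + D)/(-4) = D + (1/2)*(-1/4)*(-4 + D) = D + (1/2 - D/8) = 1/2 + 7*D/8)
M(6, 6)*34 - 2 = (1/2 + (7/8)*6)*34 - 2 = (1/2 + 21/4)*34 - 2 = (23/4)*34 - 2 = 391/2 - 2 = 387/2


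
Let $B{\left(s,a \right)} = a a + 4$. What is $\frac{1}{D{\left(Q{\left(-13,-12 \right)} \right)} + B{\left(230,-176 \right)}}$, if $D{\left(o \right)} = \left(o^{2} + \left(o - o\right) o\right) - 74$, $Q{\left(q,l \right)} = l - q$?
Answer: $\frac{1}{30907} \approx 3.2355 \cdot 10^{-5}$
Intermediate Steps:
$D{\left(o \right)} = -74 + o^{2}$ ($D{\left(o \right)} = \left(o^{2} + 0 o\right) - 74 = \left(o^{2} + 0\right) - 74 = o^{2} - 74 = -74 + o^{2}$)
$B{\left(s,a \right)} = 4 + a^{2}$ ($B{\left(s,a \right)} = a^{2} + 4 = 4 + a^{2}$)
$\frac{1}{D{\left(Q{\left(-13,-12 \right)} \right)} + B{\left(230,-176 \right)}} = \frac{1}{\left(-74 + \left(-12 - -13\right)^{2}\right) + \left(4 + \left(-176\right)^{2}\right)} = \frac{1}{\left(-74 + \left(-12 + 13\right)^{2}\right) + \left(4 + 30976\right)} = \frac{1}{\left(-74 + 1^{2}\right) + 30980} = \frac{1}{\left(-74 + 1\right) + 30980} = \frac{1}{-73 + 30980} = \frac{1}{30907}$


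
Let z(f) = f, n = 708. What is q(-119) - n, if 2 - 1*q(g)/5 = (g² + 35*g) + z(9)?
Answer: -50723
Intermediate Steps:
q(g) = -35 - 175*g - 5*g² (q(g) = 10 - 5*((g² + 35*g) + 9) = 10 - 5*(9 + g² + 35*g) = 10 + (-45 - 175*g - 5*g²) = -35 - 175*g - 5*g²)
q(-119) - n = (-35 - 175*(-119) - 5*(-119)²) - 1*708 = (-35 + 20825 - 5*14161) - 708 = (-35 + 20825 - 70805) - 708 = -50015 - 708 = -50723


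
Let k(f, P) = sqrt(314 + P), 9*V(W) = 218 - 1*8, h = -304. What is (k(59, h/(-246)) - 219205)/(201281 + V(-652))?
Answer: -657615/603913 + sqrt(4769202)/24760433 ≈ -1.0888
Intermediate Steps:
V(W) = 70/3 (V(W) = (218 - 1*8)/9 = (218 - 8)/9 = (1/9)*210 = 70/3)
(k(59, h/(-246)) - 219205)/(201281 + V(-652)) = (sqrt(314 - 304/(-246)) - 219205)/(201281 + 70/3) = (sqrt(314 - 304*(-1/246)) - 219205)/(603913/3) = (sqrt(314 + 152/123) - 219205)*(3/603913) = (sqrt(38774/123) - 219205)*(3/603913) = (sqrt(4769202)/123 - 219205)*(3/603913) = (-219205 + sqrt(4769202)/123)*(3/603913) = -657615/603913 + sqrt(4769202)/24760433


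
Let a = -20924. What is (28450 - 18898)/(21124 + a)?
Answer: 1194/25 ≈ 47.760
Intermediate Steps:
(28450 - 18898)/(21124 + a) = (28450 - 18898)/(21124 - 20924) = 9552/200 = 9552*(1/200) = 1194/25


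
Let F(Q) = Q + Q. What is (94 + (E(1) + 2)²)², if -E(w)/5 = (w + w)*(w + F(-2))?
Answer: 1249924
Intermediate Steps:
F(Q) = 2*Q
E(w) = -10*w*(-4 + w) (E(w) = -5*(w + w)*(w + 2*(-2)) = -5*2*w*(w - 4) = -5*2*w*(-4 + w) = -10*w*(-4 + w))
(94 + (E(1) + 2)²)² = (94 + (10*1*(4 - 1*1) + 2)²)² = (94 + (10*1*(4 - 1) + 2)²)² = (94 + (10*1*3 + 2)²)² = (94 + (30 + 2)²)² = (94 + 32²)² = (94 + 1024)² = 1118² = 1249924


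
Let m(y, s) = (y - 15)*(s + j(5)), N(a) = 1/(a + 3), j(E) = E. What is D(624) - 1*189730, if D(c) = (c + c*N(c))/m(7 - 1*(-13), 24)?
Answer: -5749637026/30305 ≈ -1.8973e+5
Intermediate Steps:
N(a) = 1/(3 + a)
m(y, s) = (-15 + y)*(5 + s) (m(y, s) = (y - 15)*(s + 5) = (-15 + y)*(5 + s))
D(c) = c/145 + c/(145*(3 + c)) (D(c) = (c + c/(3 + c))/(-75 - 15*24 + 5*(7 - 1*(-13)) + 24*(7 - 1*(-13))) = (c + c/(3 + c))/(-75 - 360 + 5*(7 + 13) + 24*(7 + 13)) = (c + c/(3 + c))/(-75 - 360 + 5*20 + 24*20) = (c + c/(3 + c))/(-75 - 360 + 100 + 480) = (c + c/(3 + c))/145 = (c + c/(3 + c))*(1/145) = c/145 + c/(145*(3 + c)))
D(624) - 1*189730 = (1/145)*624*(4 + 624)/(3 + 624) - 1*189730 = (1/145)*624*628/627 - 189730 = (1/145)*624*(1/627)*628 - 189730 = 130624/30305 - 189730 = -5749637026/30305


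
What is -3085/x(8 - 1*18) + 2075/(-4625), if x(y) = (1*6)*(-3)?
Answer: 569231/3330 ≈ 170.94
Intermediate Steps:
x(y) = -18 (x(y) = 6*(-3) = -18)
-3085/x(8 - 1*18) + 2075/(-4625) = -3085/(-18) + 2075/(-4625) = -3085*(-1/18) + 2075*(-1/4625) = 3085/18 - 83/185 = 569231/3330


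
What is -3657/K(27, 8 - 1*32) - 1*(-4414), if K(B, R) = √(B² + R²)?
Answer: 4414 - 1219*√145/145 ≈ 4312.8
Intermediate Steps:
-3657/K(27, 8 - 1*32) - 1*(-4414) = -3657/√(27² + (8 - 1*32)²) - 1*(-4414) = -3657/√(729 + (8 - 32)²) + 4414 = -3657/√(729 + (-24)²) + 4414 = -3657/√(729 + 576) + 4414 = -3657*√145/435 + 4414 = -1219*√145/145 + 4414 = 4414 - 1219*√145/145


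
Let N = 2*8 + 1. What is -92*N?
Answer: -1564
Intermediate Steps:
N = 17 (N = 16 + 1 = 17)
-92*N = -92*17 = -1564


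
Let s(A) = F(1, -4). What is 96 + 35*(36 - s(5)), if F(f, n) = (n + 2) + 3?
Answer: 1321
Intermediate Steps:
F(f, n) = 5 + n (F(f, n) = (2 + n) + 3 = 5 + n)
s(A) = 1 (s(A) = 5 - 4 = 1)
96 + 35*(36 - s(5)) = 96 + 35*(36 - 1*1) = 96 + 35*(36 - 1) = 96 + 35*35 = 96 + 1225 = 1321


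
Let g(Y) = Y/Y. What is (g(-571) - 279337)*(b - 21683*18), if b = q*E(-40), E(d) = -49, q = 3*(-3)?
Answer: 108899977608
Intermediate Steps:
q = -9
b = 441 (b = -9*(-49) = 441)
g(Y) = 1
(g(-571) - 279337)*(b - 21683*18) = (1 - 279337)*(441 - 21683*18) = -279336*(441 - 390294) = -279336*(-389853) = 108899977608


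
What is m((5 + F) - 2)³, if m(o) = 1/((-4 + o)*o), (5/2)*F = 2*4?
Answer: 15625/39651821 ≈ 0.00039406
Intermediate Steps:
F = 16/5 (F = 2*(2*4)/5 = (⅖)*8 = 16/5 ≈ 3.2000)
m(o) = 1/(o*(-4 + o))
m((5 + F) - 2)³ = (1/(((5 + 16/5) - 2)*(-4 + ((5 + 16/5) - 2))))³ = (1/((41/5 - 2)*(-4 + (41/5 - 2))))³ = (1/((31/5)*(-4 + 31/5)))³ = (5/(31*(11/5)))³ = ((5/31)*(5/11))³ = (25/341)³ = 15625/39651821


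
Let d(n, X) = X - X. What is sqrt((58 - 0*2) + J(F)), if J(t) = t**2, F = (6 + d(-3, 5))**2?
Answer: sqrt(1354) ≈ 36.797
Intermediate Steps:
d(n, X) = 0
F = 36 (F = (6 + 0)**2 = 6**2 = 36)
sqrt((58 - 0*2) + J(F)) = sqrt((58 - 0*2) + 36**2) = sqrt((58 - 1*0) + 1296) = sqrt((58 + 0) + 1296) = sqrt(58 + 1296) = sqrt(1354)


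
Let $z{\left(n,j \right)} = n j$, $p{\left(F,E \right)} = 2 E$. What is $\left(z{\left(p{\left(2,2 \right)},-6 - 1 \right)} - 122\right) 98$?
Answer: $-14700$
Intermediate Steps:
$z{\left(n,j \right)} = j n$
$\left(z{\left(p{\left(2,2 \right)},-6 - 1 \right)} - 122\right) 98 = \left(\left(-6 - 1\right) 2 \cdot 2 - 122\right) 98 = \left(\left(-6 - 1\right) 4 - 122\right) 98 = \left(\left(-7\right) 4 - 122\right) 98 = \left(-28 - 122\right) 98 = \left(-150\right) 98 = -14700$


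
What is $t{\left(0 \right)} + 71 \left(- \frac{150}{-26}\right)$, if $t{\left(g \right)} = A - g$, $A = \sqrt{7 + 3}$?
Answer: $\frac{5325}{13} + \sqrt{10} \approx 412.78$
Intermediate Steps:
$A = \sqrt{10} \approx 3.1623$
$t{\left(g \right)} = \sqrt{10} - g$
$t{\left(0 \right)} + 71 \left(- \frac{150}{-26}\right) = \left(\sqrt{10} - 0\right) + 71 \left(- \frac{150}{-26}\right) = \left(\sqrt{10} + 0\right) + 71 \left(\left(-150\right) \left(- \frac{1}{26}\right)\right) = \sqrt{10} + 71 \cdot \frac{75}{13} = \sqrt{10} + \frac{5325}{13} = \frac{5325}{13} + \sqrt{10}$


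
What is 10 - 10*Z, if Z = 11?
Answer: -100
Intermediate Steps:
10 - 10*Z = 10 - 10*11 = 10 - 110 = -100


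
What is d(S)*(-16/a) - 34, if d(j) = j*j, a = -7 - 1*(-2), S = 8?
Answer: 854/5 ≈ 170.80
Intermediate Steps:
a = -5 (a = -7 + 2 = -5)
d(j) = j**2
d(S)*(-16/a) - 34 = 8**2*(-16/(-5)) - 34 = 64*(-16*(-1/5)) - 34 = 64*(16/5) - 34 = 1024/5 - 34 = 854/5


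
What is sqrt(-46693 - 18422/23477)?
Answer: I*sqrt(25736191310891)/23477 ≈ 216.09*I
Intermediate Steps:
sqrt(-46693 - 18422/23477) = sqrt(-1096229983/23477) = I*sqrt(25736191310891)/23477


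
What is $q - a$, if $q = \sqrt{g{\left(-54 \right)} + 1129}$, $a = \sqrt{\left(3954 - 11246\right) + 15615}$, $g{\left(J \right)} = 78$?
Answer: $\sqrt{1207} - \sqrt{8323} \approx -56.489$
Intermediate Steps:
$a = \sqrt{8323}$ ($a = \sqrt{-7292 + 15615} = \sqrt{8323} \approx 91.23$)
$q = \sqrt{1207}$ ($q = \sqrt{78 + 1129} = \sqrt{1207} \approx 34.742$)
$q - a = \sqrt{1207} - \sqrt{8323}$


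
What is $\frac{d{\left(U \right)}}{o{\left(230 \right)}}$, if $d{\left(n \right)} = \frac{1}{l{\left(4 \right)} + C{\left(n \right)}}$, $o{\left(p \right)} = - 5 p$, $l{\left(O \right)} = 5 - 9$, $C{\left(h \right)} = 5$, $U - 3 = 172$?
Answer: $- \frac{1}{1150} \approx -0.00086956$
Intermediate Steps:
$U = 175$ ($U = 3 + 172 = 175$)
$l{\left(O \right)} = -4$ ($l{\left(O \right)} = 5 - 9 = -4$)
$d{\left(n \right)} = 1$ ($d{\left(n \right)} = \frac{1}{-4 + 5} = 1^{-1} = 1$)
$\frac{d{\left(U \right)}}{o{\left(230 \right)}} = 1 \frac{1}{\left(-5\right) 230} = 1 \frac{1}{-1150} = 1 \left(- \frac{1}{1150}\right) = - \frac{1}{1150}$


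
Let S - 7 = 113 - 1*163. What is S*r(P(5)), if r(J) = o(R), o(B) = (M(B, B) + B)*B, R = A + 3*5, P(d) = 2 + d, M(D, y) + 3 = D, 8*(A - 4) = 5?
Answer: -978895/32 ≈ -30590.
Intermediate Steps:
A = 37/8 (A = 4 + (1/8)*5 = 4 + 5/8 = 37/8 ≈ 4.6250)
M(D, y) = -3 + D
R = 157/8 (R = 37/8 + 3*5 = 37/8 + 15 = 157/8 ≈ 19.625)
o(B) = B*(-3 + 2*B) (o(B) = ((-3 + B) + B)*B = (-3 + 2*B)*B = B*(-3 + 2*B))
r(J) = 22765/32 (r(J) = 157*(-3 + 2*(157/8))/8 = 157*(-3 + 157/4)/8 = (157/8)*(145/4) = 22765/32)
S = -43 (S = 7 + (113 - 1*163) = 7 + (113 - 163) = 7 - 50 = -43)
S*r(P(5)) = -43*22765/32 = -978895/32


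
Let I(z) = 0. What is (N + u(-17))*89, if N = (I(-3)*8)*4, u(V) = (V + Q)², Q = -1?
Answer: 28836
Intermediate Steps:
u(V) = (-1 + V)² (u(V) = (V - 1)² = (-1 + V)²)
N = 0 (N = (0*8)*4 = 0*4 = 0)
(N + u(-17))*89 = (0 + (-1 - 17)²)*89 = (0 + (-18)²)*89 = (0 + 324)*89 = 324*89 = 28836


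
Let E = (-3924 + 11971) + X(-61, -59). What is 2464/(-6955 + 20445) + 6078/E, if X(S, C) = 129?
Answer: 25534471/27573560 ≈ 0.92605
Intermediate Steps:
E = 8176 (E = (-3924 + 11971) + 129 = 8047 + 129 = 8176)
2464/(-6955 + 20445) + 6078/E = 2464/(-6955 + 20445) + 6078/8176 = 2464/13490 + 6078*(1/8176) = 2464*(1/13490) + 3039/4088 = 1232/6745 + 3039/4088 = 25534471/27573560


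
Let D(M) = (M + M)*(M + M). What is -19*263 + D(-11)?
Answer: -4513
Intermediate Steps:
D(M) = 4*M² (D(M) = (2*M)*(2*M) = 4*M²)
-19*263 + D(-11) = -19*263 + 4*(-11)² = -4997 + 4*121 = -4997 + 484 = -4513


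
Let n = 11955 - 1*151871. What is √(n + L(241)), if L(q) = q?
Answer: 5*I*√5587 ≈ 373.73*I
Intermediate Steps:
n = -139916 (n = 11955 - 151871 = -139916)
√(n + L(241)) = √(-139916 + 241) = √(-139675) = 5*I*√5587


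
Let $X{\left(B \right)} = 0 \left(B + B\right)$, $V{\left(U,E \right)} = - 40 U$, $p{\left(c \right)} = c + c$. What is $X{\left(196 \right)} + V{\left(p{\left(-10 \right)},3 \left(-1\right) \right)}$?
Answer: $800$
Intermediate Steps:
$p{\left(c \right)} = 2 c$
$X{\left(B \right)} = 0$ ($X{\left(B \right)} = 0 \cdot 2 B = 0$)
$X{\left(196 \right)} + V{\left(p{\left(-10 \right)},3 \left(-1\right) \right)} = 0 - 40 \cdot 2 \left(-10\right) = 0 - -800 = 0 + 800 = 800$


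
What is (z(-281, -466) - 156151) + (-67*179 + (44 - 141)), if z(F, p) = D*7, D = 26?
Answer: -168059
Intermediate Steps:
z(F, p) = 182 (z(F, p) = 26*7 = 182)
(z(-281, -466) - 156151) + (-67*179 + (44 - 141)) = (182 - 156151) + (-67*179 + (44 - 141)) = -155969 + (-11993 - 97) = -155969 - 12090 = -168059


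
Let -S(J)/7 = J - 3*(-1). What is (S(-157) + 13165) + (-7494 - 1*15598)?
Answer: -8849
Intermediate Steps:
S(J) = -21 - 7*J (S(J) = -7*(J - 3*(-1)) = -7*(J + 3) = -7*(3 + J) = -21 - 7*J)
(S(-157) + 13165) + (-7494 - 1*15598) = ((-21 - 7*(-157)) + 13165) + (-7494 - 1*15598) = ((-21 + 1099) + 13165) + (-7494 - 15598) = (1078 + 13165) - 23092 = 14243 - 23092 = -8849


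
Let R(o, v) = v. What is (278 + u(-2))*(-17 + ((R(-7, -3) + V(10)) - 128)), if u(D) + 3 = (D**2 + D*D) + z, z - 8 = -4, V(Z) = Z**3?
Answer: 244524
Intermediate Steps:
z = 4 (z = 8 - 4 = 4)
u(D) = 1 + 2*D**2 (u(D) = -3 + ((D**2 + D*D) + 4) = -3 + ((D**2 + D**2) + 4) = -3 + (2*D**2 + 4) = -3 + (4 + 2*D**2) = 1 + 2*D**2)
(278 + u(-2))*(-17 + ((R(-7, -3) + V(10)) - 128)) = (278 + (1 + 2*(-2)**2))*(-17 + ((-3 + 10**3) - 128)) = (278 + (1 + 2*4))*(-17 + ((-3 + 1000) - 128)) = (278 + (1 + 8))*(-17 + (997 - 128)) = (278 + 9)*(-17 + 869) = 287*852 = 244524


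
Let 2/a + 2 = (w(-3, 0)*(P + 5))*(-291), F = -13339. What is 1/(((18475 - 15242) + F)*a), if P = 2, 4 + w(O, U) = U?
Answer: -4073/10106 ≈ -0.40303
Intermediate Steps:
w(O, U) = -4 + U
a = 1/4073 (a = 2/(-2 + ((-4 + 0)*(2 + 5))*(-291)) = 2/(-2 - 4*7*(-291)) = 2/(-2 - 28*(-291)) = 2/(-2 + 8148) = 2/8146 = 2*(1/8146) = 1/4073 ≈ 0.00024552)
1/(((18475 - 15242) + F)*a) = 1/(((18475 - 15242) - 13339)*(1/4073)) = 4073/(3233 - 13339) = 4073/(-10106) = -1/10106*4073 = -4073/10106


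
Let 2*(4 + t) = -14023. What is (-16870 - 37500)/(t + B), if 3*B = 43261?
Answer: -326220/44429 ≈ -7.3425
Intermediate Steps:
B = 43261/3 (B = (1/3)*43261 = 43261/3 ≈ 14420.)
t = -14031/2 (t = -4 + (1/2)*(-14023) = -4 - 14023/2 = -14031/2 ≈ -7015.5)
(-16870 - 37500)/(t + B) = (-16870 - 37500)/(-14031/2 + 43261/3) = -54370/44429/6 = -54370*6/44429 = -326220/44429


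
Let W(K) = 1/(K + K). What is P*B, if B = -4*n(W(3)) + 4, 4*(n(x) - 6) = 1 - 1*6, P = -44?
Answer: 660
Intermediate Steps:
W(K) = 1/(2*K)
n(x) = 19/4 (n(x) = 6 + (1 - 1*6)/4 = 6 + (1 - 6)/4 = 6 + (¼)*(-5) = 6 - 5/4 = 19/4)
B = -15 (B = -4*19/4 + 4 = -19 + 4 = -15)
P*B = -44*(-15) = 660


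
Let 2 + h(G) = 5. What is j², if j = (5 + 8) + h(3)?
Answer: 256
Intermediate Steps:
h(G) = 3 (h(G) = -2 + 5 = 3)
j = 16 (j = (5 + 8) + 3 = 13 + 3 = 16)
j² = 16² = 256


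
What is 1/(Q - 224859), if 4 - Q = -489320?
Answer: 1/264465 ≈ 3.7812e-6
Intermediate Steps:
Q = 489324 (Q = 4 - 1*(-489320) = 4 + 489320 = 489324)
1/(Q - 224859) = 1/(489324 - 224859) = 1/264465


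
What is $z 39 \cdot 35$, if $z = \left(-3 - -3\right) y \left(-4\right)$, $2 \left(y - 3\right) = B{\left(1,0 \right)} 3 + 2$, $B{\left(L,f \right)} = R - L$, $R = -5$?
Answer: $0$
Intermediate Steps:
$B{\left(L,f \right)} = -5 - L$
$y = -5$ ($y = 3 + \frac{\left(-5 - 1\right) 3 + 2}{2} = 3 + \frac{\left(-6\right) 3 + 2}{2} = 3 + \frac{-18 + 2}{2} = 3 + \frac{1}{2} \left(-16\right) = 3 - 8 = -5$)
$z = 0$ ($z = \left(-3 - -3\right) \left(-5\right) \left(-4\right) = \left(-3 + 3\right) \left(-5\right) \left(-4\right) = 0 \left(-5\right) \left(-4\right) = 0 \left(-4\right) = 0$)
$z 39 \cdot 35 = 0 \cdot 39 \cdot 35 = 0 \cdot 35 = 0$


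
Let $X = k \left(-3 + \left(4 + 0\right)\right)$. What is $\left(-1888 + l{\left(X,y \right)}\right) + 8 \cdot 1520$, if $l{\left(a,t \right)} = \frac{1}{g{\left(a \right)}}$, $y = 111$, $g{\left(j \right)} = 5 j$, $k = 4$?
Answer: $\frac{205441}{20} \approx 10272.0$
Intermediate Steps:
$X = 4$ ($X = 4 \left(-3 + \left(4 + 0\right)\right) = 4 \left(-3 + 4\right) = 4 \cdot 1 = 4$)
$l{\left(a,t \right)} = \frac{1}{5 a}$
$\left(-1888 + l{\left(X,y \right)}\right) + 8 \cdot 1520 = \left(-1888 + \frac{1}{5 \cdot 4}\right) + 8 \cdot 1520 = \left(-1888 + \frac{1}{5} \cdot \frac{1}{4}\right) + 12160 = \left(-1888 + \frac{1}{20}\right) + 12160 = - \frac{37759}{20} + 12160 = \frac{205441}{20}$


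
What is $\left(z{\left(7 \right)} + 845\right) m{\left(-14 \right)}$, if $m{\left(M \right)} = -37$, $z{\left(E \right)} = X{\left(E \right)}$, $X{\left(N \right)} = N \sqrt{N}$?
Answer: $-31265 - 259 \sqrt{7} \approx -31950.0$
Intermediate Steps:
$X{\left(N \right)} = N^{\frac{3}{2}}$
$z{\left(E \right)} = E^{\frac{3}{2}}$
$\left(z{\left(7 \right)} + 845\right) m{\left(-14 \right)} = \left(7^{\frac{3}{2}} + 845\right) \left(-37\right) = \left(7 \sqrt{7} + 845\right) \left(-37\right) = \left(845 + 7 \sqrt{7}\right) \left(-37\right) = -31265 - 259 \sqrt{7}$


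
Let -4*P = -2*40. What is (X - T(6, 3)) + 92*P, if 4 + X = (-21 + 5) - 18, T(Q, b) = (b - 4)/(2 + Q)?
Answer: 14417/8 ≈ 1802.1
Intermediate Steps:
T(Q, b) = (-4 + b)/(2 + Q)
P = 20 (P = -(-1)*40/2 = -1/4*(-80) = 20)
X = -38 (X = -4 + ((-21 + 5) - 18) = -4 + (-16 - 18) = -4 - 34 = -38)
(X - T(6, 3)) + 92*P = (-38 - (-4 + 3)/(2 + 6)) + 92*20 = (-38 - (-1)/8) + 1840 = (-38 - 1*(-1/8)) + 1840 = (-38 + 1/8) + 1840 = -303/8 + 1840 = 14417/8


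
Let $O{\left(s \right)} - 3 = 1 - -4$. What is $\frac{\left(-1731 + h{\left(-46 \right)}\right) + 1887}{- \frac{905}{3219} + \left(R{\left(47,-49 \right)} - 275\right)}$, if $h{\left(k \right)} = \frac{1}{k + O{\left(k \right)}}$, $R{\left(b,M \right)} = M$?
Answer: $- \frac{19079013}{39666718} \approx -0.48098$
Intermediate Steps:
$O{\left(s \right)} = 8$ ($O{\left(s \right)} = 3 + \left(1 - -4\right) = 3 + \left(1 + 4\right) = 3 + 5 = 8$)
$h{\left(k \right)} = \frac{1}{8 + k}$ ($h{\left(k \right)} = \frac{1}{k + 8} = \frac{1}{8 + k}$)
$\frac{\left(-1731 + h{\left(-46 \right)}\right) + 1887}{- \frac{905}{3219} + \left(R{\left(47,-49 \right)} - 275\right)} = \frac{\left(-1731 + \frac{1}{8 - 46}\right) + 1887}{- \frac{905}{3219} - 324} = \frac{\left(-1731 + \frac{1}{-38}\right) + 1887}{\left(-905\right) \frac{1}{3219} - 324} = \frac{\left(-1731 - \frac{1}{38}\right) + 1887}{- \frac{905}{3219} - 324} = \frac{- \frac{65779}{38} + 1887}{- \frac{1043861}{3219}} = \frac{5927}{38} \left(- \frac{3219}{1043861}\right) = - \frac{19079013}{39666718}$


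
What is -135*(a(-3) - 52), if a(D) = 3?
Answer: 6615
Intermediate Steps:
-135*(a(-3) - 52) = -135*(3 - 52) = -135*(-49) = 6615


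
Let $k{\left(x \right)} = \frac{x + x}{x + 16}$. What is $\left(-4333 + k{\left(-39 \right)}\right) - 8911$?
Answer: $- \frac{304534}{23} \approx -13241.0$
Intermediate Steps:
$k{\left(x \right)} = \frac{2 x}{16 + x}$
$\left(-4333 + k{\left(-39 \right)}\right) - 8911 = \left(-4333 + 2 \left(-39\right) \frac{1}{16 - 39}\right) - 8911 = \left(-4333 + 2 \left(-39\right) \frac{1}{-23}\right) - 8911 = \left(-4333 + 2 \left(-39\right) \left(- \frac{1}{23}\right)\right) - 8911 = \left(-4333 + \frac{78}{23}\right) - 8911 = - \frac{99581}{23} - 8911 = - \frac{304534}{23}$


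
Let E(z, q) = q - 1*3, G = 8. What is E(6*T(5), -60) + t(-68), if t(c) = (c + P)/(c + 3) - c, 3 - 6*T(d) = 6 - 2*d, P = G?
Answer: 77/13 ≈ 5.9231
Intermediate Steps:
P = 8
T(d) = -½ + d/3 (T(d) = ½ - (6 - 2*d)/6 = ½ + (-1 + d/3) = -½ + d/3)
t(c) = -c + (8 + c)/(3 + c) (t(c) = (c + 8)/(c + 3) - c = (8 + c)/(3 + c) - c = -c + (8 + c)/(3 + c))
E(z, q) = -3 + q (E(z, q) = q - 3 = -3 + q)
E(6*T(5), -60) + t(-68) = (-3 - 60) + (8 - 1*(-68)² - 2*(-68))/(3 - 68) = -63 + (8 - 1*4624 + 136)/(-65) = -63 - (8 - 4624 + 136)/65 = -63 - 1/65*(-4480) = -63 + 896/13 = 77/13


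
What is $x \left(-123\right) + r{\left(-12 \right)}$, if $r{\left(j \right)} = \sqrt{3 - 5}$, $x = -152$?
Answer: $18696 + i \sqrt{2} \approx 18696.0 + 1.4142 i$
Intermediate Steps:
$r{\left(j \right)} = i \sqrt{2}$ ($r{\left(j \right)} = \sqrt{-2} = i \sqrt{2}$)
$x \left(-123\right) + r{\left(-12 \right)} = \left(-152\right) \left(-123\right) + i \sqrt{2} = 18696 + i \sqrt{2}$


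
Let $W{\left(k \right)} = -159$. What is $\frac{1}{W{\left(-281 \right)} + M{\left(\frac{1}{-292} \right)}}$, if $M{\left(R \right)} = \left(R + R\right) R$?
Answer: $- \frac{42632}{6778487} \approx -0.0062893$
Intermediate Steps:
$M{\left(R \right)} = 2 R^{2}$ ($M{\left(R \right)} = 2 R R = 2 R^{2}$)
$\frac{1}{W{\left(-281 \right)} + M{\left(\frac{1}{-292} \right)}} = \frac{1}{-159 + 2 \left(\frac{1}{-292}\right)^{2}} = \frac{1}{-159 + 2 \left(- \frac{1}{292}\right)^{2}} = \frac{1}{-159 + 2 \cdot \frac{1}{85264}} = \frac{1}{-159 + \frac{1}{42632}} = \frac{1}{- \frac{6778487}{42632}} = - \frac{42632}{6778487}$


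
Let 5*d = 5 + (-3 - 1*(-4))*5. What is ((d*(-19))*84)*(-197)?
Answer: 628824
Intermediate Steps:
d = 2 (d = (5 + (-3 - 1*(-4))*5)/5 = (5 + (-3 + 4)*5)/5 = (5 + 1*5)/5 = (5 + 5)/5 = (⅕)*10 = 2)
((d*(-19))*84)*(-197) = ((2*(-19))*84)*(-197) = -38*84*(-197) = -3192*(-197) = 628824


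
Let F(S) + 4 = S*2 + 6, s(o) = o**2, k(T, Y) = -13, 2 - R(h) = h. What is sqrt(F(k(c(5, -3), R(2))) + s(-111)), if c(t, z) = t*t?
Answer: sqrt(12297) ≈ 110.89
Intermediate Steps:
c(t, z) = t**2
R(h) = 2 - h
F(S) = 2 + 2*S (F(S) = -4 + (S*2 + 6) = -4 + (2*S + 6) = -4 + (6 + 2*S) = 2 + 2*S)
sqrt(F(k(c(5, -3), R(2))) + s(-111)) = sqrt((2 + 2*(-13)) + (-111)**2) = sqrt((2 - 26) + 12321) = sqrt(-24 + 12321) = sqrt(12297)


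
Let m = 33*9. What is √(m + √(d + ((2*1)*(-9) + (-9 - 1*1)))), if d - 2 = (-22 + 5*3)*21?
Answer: √(297 + I*√173) ≈ 17.238 + 0.3815*I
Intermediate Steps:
m = 297
d = -145 (d = 2 + (-22 + 5*3)*21 = 2 + (-22 + 15)*21 = 2 - 7*21 = 2 - 147 = -145)
√(m + √(d + ((2*1)*(-9) + (-9 - 1*1)))) = √(297 + √(-145 + ((2*1)*(-9) + (-9 - 1*1)))) = √(297 + √(-145 + (2*(-9) + (-9 - 1)))) = √(297 + √(-145 + (-18 - 10))) = √(297 + √(-145 - 28)) = √(297 + √(-173)) = √(297 + I*√173)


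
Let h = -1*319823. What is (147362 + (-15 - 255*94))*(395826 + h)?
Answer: 9377022131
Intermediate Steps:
h = -319823
(147362 + (-15 - 255*94))*(395826 + h) = (147362 + (-15 - 255*94))*(395826 - 319823) = (147362 + (-15 - 23970))*76003 = (147362 - 23985)*76003 = 123377*76003 = 9377022131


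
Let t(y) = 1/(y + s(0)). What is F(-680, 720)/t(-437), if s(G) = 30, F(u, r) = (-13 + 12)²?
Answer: -407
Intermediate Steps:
F(u, r) = 1 (F(u, r) = (-1)² = 1)
t(y) = 1/(30 + y) (t(y) = 1/(y + 30) = 1/(30 + y))
F(-680, 720)/t(-437) = 1/1/(30 - 437) = 1/1/(-407) = 1/(-1/407) = 1*(-407) = -407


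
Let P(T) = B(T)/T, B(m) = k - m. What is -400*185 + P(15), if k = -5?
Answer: -222004/3 ≈ -74001.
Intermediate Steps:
B(m) = -5 - m
P(T) = (-5 - T)/T
-400*185 + P(15) = -400*185 + (-5 - 1*15)/15 = -74000 + (-5 - 15)/15 = -74000 + (1/15)*(-20) = -74000 - 4/3 = -222004/3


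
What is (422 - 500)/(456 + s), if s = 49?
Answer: -78/505 ≈ -0.15446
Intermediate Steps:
(422 - 500)/(456 + s) = (422 - 500)/(456 + 49) = -78/505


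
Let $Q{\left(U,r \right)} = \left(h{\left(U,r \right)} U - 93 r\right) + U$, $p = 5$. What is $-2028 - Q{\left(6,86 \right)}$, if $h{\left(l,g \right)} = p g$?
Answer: $3384$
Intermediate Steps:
$h{\left(l,g \right)} = 5 g$
$Q{\left(U,r \right)} = U - 93 r + 5 U r$ ($Q{\left(U,r \right)} = \left(5 r U - 93 r\right) + U = \left(5 U r - 93 r\right) + U = \left(- 93 r + 5 U r\right) + U = U - 93 r + 5 U r$)
$-2028 - Q{\left(6,86 \right)} = -2028 - \left(6 - 7998 + 5 \cdot 6 \cdot 86\right) = -2028 - \left(6 - 7998 + 2580\right) = -2028 - -5412 = -2028 + 5412 = 3384$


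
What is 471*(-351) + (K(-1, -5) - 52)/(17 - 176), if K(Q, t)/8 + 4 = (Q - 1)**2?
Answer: -26285987/159 ≈ -1.6532e+5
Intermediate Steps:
K(Q, t) = -32 + 8*(-1 + Q)**2 (K(Q, t) = -32 + 8*(Q - 1)**2 = -32 + 8*(-1 + Q)**2)
471*(-351) + (K(-1, -5) - 52)/(17 - 176) = 471*(-351) + ((-32 + 8*(-1 - 1)**2) - 52)/(17 - 176) = -165321 + ((-32 + 8*(-2)**2) - 52)/(-159) = -165321 + ((-32 + 8*4) - 52)*(-1/159) = -165321 + ((-32 + 32) - 52)*(-1/159) = -165321 + (0 - 52)*(-1/159) = -165321 - 52*(-1/159) = -165321 + 52/159 = -26285987/159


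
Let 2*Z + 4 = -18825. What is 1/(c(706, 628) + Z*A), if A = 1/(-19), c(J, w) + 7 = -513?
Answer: -2/49 ≈ -0.040816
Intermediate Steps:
Z = -18829/2 (Z = -2 + (½)*(-18825) = -2 - 18825/2 = -18829/2 ≈ -9414.5)
c(J, w) = -520 (c(J, w) = -7 - 513 = -520)
A = -1/19 ≈ -0.052632
1/(c(706, 628) + Z*A) = 1/(-520 - 18829/2*(-1/19)) = 1/(-520 + 991/2) = 1/(-49/2) = -2/49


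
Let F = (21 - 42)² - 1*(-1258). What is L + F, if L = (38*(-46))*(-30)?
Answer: 54139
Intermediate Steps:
F = 1699 (F = (-21)² + 1258 = 441 + 1258 = 1699)
L = 52440 (L = -1748*(-30) = 52440)
L + F = 52440 + 1699 = 54139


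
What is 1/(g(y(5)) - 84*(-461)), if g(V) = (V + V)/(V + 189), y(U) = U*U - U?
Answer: 209/8093356 ≈ 2.5824e-5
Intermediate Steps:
y(U) = U² - U
g(V) = 2*V/(189 + V) (g(V) = (2*V)/(189 + V) = 2*V/(189 + V))
1/(g(y(5)) - 84*(-461)) = 1/(2*(5*(-1 + 5))/(189 + 5*(-1 + 5)) - 84*(-461)) = 1/(2*(5*4)/(189 + 5*4) + 38724) = 1/(2*20/(189 + 20) + 38724) = 1/(2*20/209 + 38724) = 1/(2*20*(1/209) + 38724) = 1/(40/209 + 38724) = 1/(8093356/209) = 209/8093356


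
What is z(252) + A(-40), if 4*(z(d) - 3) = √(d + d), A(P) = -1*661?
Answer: -658 + 3*√14/2 ≈ -652.39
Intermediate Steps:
A(P) = -661
z(d) = 3 + √2*√d/4 (z(d) = 3 + √(d + d)/4 = 3 + √(2*d)/4 = 3 + (√2*√d)/4 = 3 + √2*√d/4)
z(252) + A(-40) = (3 + √2*√252/4) - 661 = (3 + √2*(6*√7)/4) - 661 = (3 + 3*√14/2) - 661 = -658 + 3*√14/2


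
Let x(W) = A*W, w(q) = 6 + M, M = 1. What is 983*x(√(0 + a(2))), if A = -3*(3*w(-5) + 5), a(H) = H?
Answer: -76674*√2 ≈ -1.0843e+5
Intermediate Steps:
w(q) = 7 (w(q) = 6 + 1 = 7)
A = -78 (A = -3*(3*7 + 5) = -3*(21 + 5) = -3*26 = -78)
x(W) = -78*W
983*x(√(0 + a(2))) = 983*(-78*√(0 + 2)) = 983*(-78*√2) = -76674*√2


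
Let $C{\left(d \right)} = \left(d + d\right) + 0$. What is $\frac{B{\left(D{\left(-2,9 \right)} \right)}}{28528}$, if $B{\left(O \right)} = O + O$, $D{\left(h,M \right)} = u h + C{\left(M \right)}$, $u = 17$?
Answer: $- \frac{2}{1783} \approx -0.0011217$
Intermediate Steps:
$C{\left(d \right)} = 2 d$ ($C{\left(d \right)} = 2 d + 0 = 2 d$)
$D{\left(h,M \right)} = 2 M + 17 h$ ($D{\left(h,M \right)} = 17 h + 2 M = 2 M + 17 h$)
$B{\left(O \right)} = 2 O$
$\frac{B{\left(D{\left(-2,9 \right)} \right)}}{28528} = \frac{2 \left(2 \cdot 9 + 17 \left(-2\right)\right)}{28528} = 2 \left(18 - 34\right) \frac{1}{28528} = 2 \left(-16\right) \frac{1}{28528} = \left(-32\right) \frac{1}{28528} = - \frac{2}{1783}$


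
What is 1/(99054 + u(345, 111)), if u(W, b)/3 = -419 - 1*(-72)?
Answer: 1/98013 ≈ 1.0203e-5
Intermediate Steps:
u(W, b) = -1041 (u(W, b) = 3*(-419 - 1*(-72)) = 3*(-419 + 72) = 3*(-347) = -1041)
1/(99054 + u(345, 111)) = 1/(99054 - 1041) = 1/98013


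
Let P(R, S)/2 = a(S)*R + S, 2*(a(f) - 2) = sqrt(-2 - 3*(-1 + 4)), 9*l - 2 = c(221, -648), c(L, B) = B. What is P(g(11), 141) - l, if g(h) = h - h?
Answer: 3184/9 ≈ 353.78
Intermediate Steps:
l = -646/9 (l = 2/9 + (1/9)*(-648) = 2/9 - 72 = -646/9 ≈ -71.778)
a(f) = 2 + I*sqrt(11)/2 (a(f) = 2 + sqrt(-2 - 3*(-1 + 4))/2 = 2 + sqrt(-2 - 3*3)/2 = 2 + sqrt(-2 - 9)/2 = 2 + sqrt(-11)/2 = 2 + (I*sqrt(11))/2 = 2 + I*sqrt(11)/2)
g(h) = 0
P(R, S) = 2*S + 2*R*(2 + I*sqrt(11)/2) (P(R, S) = 2*((2 + I*sqrt(11)/2)*R + S) = 2*(R*(2 + I*sqrt(11)/2) + S) = 2*(S + R*(2 + I*sqrt(11)/2)) = 2*S + 2*R*(2 + I*sqrt(11)/2))
P(g(11), 141) - l = (2*141 + 0*(4 + I*sqrt(11))) - 1*(-646/9) = (282 + 0) + 646/9 = 282 + 646/9 = 3184/9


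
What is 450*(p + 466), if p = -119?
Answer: 156150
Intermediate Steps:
450*(p + 466) = 450*(-119 + 466) = 450*347 = 156150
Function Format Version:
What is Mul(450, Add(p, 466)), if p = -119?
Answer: 156150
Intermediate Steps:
Mul(450, Add(p, 466)) = Mul(450, Add(-119, 466)) = Mul(450, 347) = 156150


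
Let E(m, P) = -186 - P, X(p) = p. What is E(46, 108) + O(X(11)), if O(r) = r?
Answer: -283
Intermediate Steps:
E(46, 108) + O(X(11)) = (-186 - 1*108) + 11 = (-186 - 108) + 11 = -294 + 11 = -283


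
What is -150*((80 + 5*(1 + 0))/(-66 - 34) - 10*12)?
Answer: 36255/2 ≈ 18128.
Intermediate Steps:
-150*((80 + 5*(1 + 0))/(-66 - 34) - 10*12) = -150*((80 + 5*1)/(-100) - 120) = -150*((80 + 5)*(-1/100) - 120) = -150*(85*(-1/100) - 120) = -150*(-17/20 - 120) = -150*(-2417/20) = 36255/2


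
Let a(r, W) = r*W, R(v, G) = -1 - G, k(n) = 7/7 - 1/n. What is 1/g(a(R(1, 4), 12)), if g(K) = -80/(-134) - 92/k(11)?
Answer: -335/33702 ≈ -0.0099401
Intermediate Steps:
k(n) = 1 - 1/n (k(n) = 7*(⅐) - 1/n = 1 - 1/n)
a(r, W) = W*r
g(K) = -33702/335 (g(K) = -80/(-134) - 92*11/(-1 + 11) = -80*(-1/134) - 92/((1/11)*10) = 40/67 - 92/10/11 = 40/67 - 92*11/10 = 40/67 - 506/5 = -33702/335)
1/g(a(R(1, 4), 12)) = 1/(-33702/335) = -335/33702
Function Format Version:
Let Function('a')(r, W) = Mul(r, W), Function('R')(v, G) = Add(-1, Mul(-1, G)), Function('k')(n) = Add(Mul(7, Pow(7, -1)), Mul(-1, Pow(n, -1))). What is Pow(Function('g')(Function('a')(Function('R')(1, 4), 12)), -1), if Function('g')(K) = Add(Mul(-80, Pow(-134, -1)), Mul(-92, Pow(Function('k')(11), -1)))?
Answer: Rational(-335, 33702) ≈ -0.0099401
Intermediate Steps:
Function('k')(n) = Add(1, Mul(-1, Pow(n, -1))) (Function('k')(n) = Add(Mul(7, Rational(1, 7)), Mul(-1, Pow(n, -1))) = Add(1, Mul(-1, Pow(n, -1))))
Function('a')(r, W) = Mul(W, r)
Function('g')(K) = Rational(-33702, 335) (Function('g')(K) = Add(Mul(-80, Pow(-134, -1)), Mul(-92, Pow(Mul(Pow(11, -1), Add(-1, 11)), -1))) = Add(Mul(-80, Rational(-1, 134)), Mul(-92, Pow(Mul(Rational(1, 11), 10), -1))) = Add(Rational(40, 67), Mul(-92, Pow(Rational(10, 11), -1))) = Add(Rational(40, 67), Mul(-92, Rational(11, 10))) = Add(Rational(40, 67), Rational(-506, 5)) = Rational(-33702, 335))
Pow(Function('g')(Function('a')(Function('R')(1, 4), 12)), -1) = Pow(Rational(-33702, 335), -1) = Rational(-335, 33702)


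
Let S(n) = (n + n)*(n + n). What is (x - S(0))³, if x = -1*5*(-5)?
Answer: 15625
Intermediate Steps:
S(n) = 4*n² (S(n) = (2*n)*(2*n) = 4*n²)
x = 25 (x = -5*(-5) = 25)
(x - S(0))³ = (25 - 4*0²)³ = (25 - 4*0)³ = (25 - 1*0)³ = (25 + 0)³ = 25³ = 15625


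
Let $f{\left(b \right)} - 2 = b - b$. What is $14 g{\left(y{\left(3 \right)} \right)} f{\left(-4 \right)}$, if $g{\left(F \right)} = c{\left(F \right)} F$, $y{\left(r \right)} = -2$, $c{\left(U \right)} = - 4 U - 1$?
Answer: $-392$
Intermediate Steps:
$c{\left(U \right)} = -1 - 4 U$
$g{\left(F \right)} = F \left(-1 - 4 F\right)$ ($g{\left(F \right)} = \left(-1 - 4 F\right) F = F \left(-1 - 4 F\right)$)
$f{\left(b \right)} = 2$ ($f{\left(b \right)} = 2 + \left(b - b\right) = 2 + 0 = 2$)
$14 g{\left(y{\left(3 \right)} \right)} f{\left(-4 \right)} = 14 \left(\left(-1\right) \left(-2\right) \left(1 + 4 \left(-2\right)\right)\right) 2 = 14 \left(\left(-1\right) \left(-2\right) \left(1 - 8\right)\right) 2 = 14 \left(\left(-1\right) \left(-2\right) \left(-7\right)\right) 2 = 14 \left(-14\right) 2 = \left(-196\right) 2 = -392$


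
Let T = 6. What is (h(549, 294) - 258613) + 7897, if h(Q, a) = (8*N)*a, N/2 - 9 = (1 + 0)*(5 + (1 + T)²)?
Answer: 45636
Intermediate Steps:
N = 126 (N = 18 + 2*((1 + 0)*(5 + (1 + 6)²)) = 18 + 2*(1*(5 + 7²)) = 18 + 2*(1*(5 + 49)) = 18 + 2*(1*54) = 18 + 2*54 = 18 + 108 = 126)
h(Q, a) = 1008*a (h(Q, a) = (8*126)*a = 1008*a)
(h(549, 294) - 258613) + 7897 = (1008*294 - 258613) + 7897 = (296352 - 258613) + 7897 = 37739 + 7897 = 45636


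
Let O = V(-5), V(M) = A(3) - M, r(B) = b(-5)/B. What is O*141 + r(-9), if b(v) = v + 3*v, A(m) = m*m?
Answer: 17786/9 ≈ 1976.2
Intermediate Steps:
A(m) = m²
b(v) = 4*v
r(B) = -20/B (r(B) = (4*(-5))/B = -20/B)
V(M) = 9 - M (V(M) = 3² - M = 9 - M)
O = 14 (O = 9 - 1*(-5) = 9 + 5 = 14)
O*141 + r(-9) = 14*141 - 20/(-9) = 1974 - 20*(-⅑) = 1974 + 20/9 = 17786/9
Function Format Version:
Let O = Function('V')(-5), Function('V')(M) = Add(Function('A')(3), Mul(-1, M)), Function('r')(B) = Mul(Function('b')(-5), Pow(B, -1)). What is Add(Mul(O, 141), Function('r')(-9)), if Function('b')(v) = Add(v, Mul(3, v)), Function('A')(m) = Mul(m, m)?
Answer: Rational(17786, 9) ≈ 1976.2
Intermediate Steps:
Function('A')(m) = Pow(m, 2)
Function('b')(v) = Mul(4, v)
Function('r')(B) = Mul(-20, Pow(B, -1)) (Function('r')(B) = Mul(Mul(4, -5), Pow(B, -1)) = Mul(-20, Pow(B, -1)))
Function('V')(M) = Add(9, Mul(-1, M)) (Function('V')(M) = Add(Pow(3, 2), Mul(-1, M)) = Add(9, Mul(-1, M)))
O = 14 (O = Add(9, Mul(-1, -5)) = Add(9, 5) = 14)
Add(Mul(O, 141), Function('r')(-9)) = Add(Mul(14, 141), Mul(-20, Pow(-9, -1))) = Add(1974, Mul(-20, Rational(-1, 9))) = Add(1974, Rational(20, 9)) = Rational(17786, 9)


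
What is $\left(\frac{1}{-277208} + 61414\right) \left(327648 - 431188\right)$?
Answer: $- \frac{440677942893235}{69302} \approx -6.3588 \cdot 10^{9}$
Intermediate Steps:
$\left(\frac{1}{-277208} + 61414\right) \left(327648 - 431188\right) = \left(- \frac{1}{277208} + 61414\right) \left(-103540\right) = \frac{17024452111}{277208} \left(-103540\right) = - \frac{440677942893235}{69302}$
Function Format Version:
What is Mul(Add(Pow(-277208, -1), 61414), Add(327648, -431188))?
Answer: Rational(-440677942893235, 69302) ≈ -6.3588e+9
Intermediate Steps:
Mul(Add(Pow(-277208, -1), 61414), Add(327648, -431188)) = Mul(Add(Rational(-1, 277208), 61414), -103540) = Mul(Rational(17024452111, 277208), -103540) = Rational(-440677942893235, 69302)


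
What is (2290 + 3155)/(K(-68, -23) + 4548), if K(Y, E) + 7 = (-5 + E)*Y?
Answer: 1089/1289 ≈ 0.84484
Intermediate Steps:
K(Y, E) = -7 + Y*(-5 + E) (K(Y, E) = -7 + (-5 + E)*Y = -7 + Y*(-5 + E))
(2290 + 3155)/(K(-68, -23) + 4548) = (2290 + 3155)/((-7 - 5*(-68) - 23*(-68)) + 4548) = 5445/((-7 + 340 + 1564) + 4548) = 5445/(1897 + 4548) = 5445/6445 = 5445*(1/6445) = 1089/1289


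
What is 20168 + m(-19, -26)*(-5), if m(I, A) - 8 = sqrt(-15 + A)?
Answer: 20128 - 5*I*sqrt(41) ≈ 20128.0 - 32.016*I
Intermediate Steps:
m(I, A) = 8 + sqrt(-15 + A)
20168 + m(-19, -26)*(-5) = 20168 + (8 + sqrt(-15 - 26))*(-5) = 20168 + (8 + sqrt(-41))*(-5) = 20168 + (8 + I*sqrt(41))*(-5) = 20168 + (-40 - 5*I*sqrt(41)) = 20128 - 5*I*sqrt(41)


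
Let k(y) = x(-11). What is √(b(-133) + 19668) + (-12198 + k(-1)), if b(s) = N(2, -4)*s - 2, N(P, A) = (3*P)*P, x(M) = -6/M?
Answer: -134172/11 + √18070 ≈ -12063.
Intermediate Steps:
k(y) = 6/11 (k(y) = -6/(-11) = -6*(-1/11) = 6/11)
N(P, A) = 3*P²
b(s) = -2 + 12*s (b(s) = (3*2²)*s - 2 = (3*4)*s - 2 = 12*s - 2 = -2 + 12*s)
√(b(-133) + 19668) + (-12198 + k(-1)) = √((-2 + 12*(-133)) + 19668) + (-12198 + 6/11) = √((-2 - 1596) + 19668) - 134172/11 = √(-1598 + 19668) - 134172/11 = √18070 - 134172/11 = -134172/11 + √18070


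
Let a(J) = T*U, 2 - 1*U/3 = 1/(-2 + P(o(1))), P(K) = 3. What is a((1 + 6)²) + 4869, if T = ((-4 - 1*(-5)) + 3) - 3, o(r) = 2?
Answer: 4872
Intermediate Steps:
U = 3 (U = 6 - 3/(-2 + 3) = 6 - 3/1 = 6 - 3*1 = 6 - 3 = 3)
T = 1 (T = ((-4 + 5) + 3) - 3 = (1 + 3) - 3 = 4 - 3 = 1)
a(J) = 3 (a(J) = 1*3 = 3)
a((1 + 6)²) + 4869 = 3 + 4869 = 4872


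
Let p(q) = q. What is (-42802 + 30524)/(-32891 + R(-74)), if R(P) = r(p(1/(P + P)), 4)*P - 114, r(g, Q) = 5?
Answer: 12278/33375 ≈ 0.36788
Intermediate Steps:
R(P) = -114 + 5*P (R(P) = 5*P - 114 = -114 + 5*P)
(-42802 + 30524)/(-32891 + R(-74)) = (-42802 + 30524)/(-32891 + (-114 + 5*(-74))) = -12278/(-32891 + (-114 - 370)) = -12278/(-32891 - 484) = -12278/(-33375) = -12278*(-1/33375) = 12278/33375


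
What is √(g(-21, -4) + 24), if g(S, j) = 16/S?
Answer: 2*√2562/21 ≈ 4.8206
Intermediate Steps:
√(g(-21, -4) + 24) = √(16/(-21) + 24) = √(16*(-1/21) + 24) = √(-16/21 + 24) = √(488/21) = 2*√2562/21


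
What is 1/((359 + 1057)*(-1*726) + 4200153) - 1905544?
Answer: -6044646627527/3172137 ≈ -1.9055e+6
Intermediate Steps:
1/((359 + 1057)*(-1*726) + 4200153) - 1905544 = 1/(1416*(-726) + 4200153) - 1905544 = 1/(-1028016 + 4200153) - 1905544 = 1/3172137 - 1905544 = -6044646627527/3172137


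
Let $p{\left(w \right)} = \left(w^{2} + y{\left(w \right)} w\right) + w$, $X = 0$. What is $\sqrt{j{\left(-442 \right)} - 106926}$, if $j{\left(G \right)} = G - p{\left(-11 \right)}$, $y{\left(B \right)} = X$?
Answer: $3 i \sqrt{11942} \approx 327.84 i$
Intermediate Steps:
$y{\left(B \right)} = 0$
$p{\left(w \right)} = w + w^{2}$ ($p{\left(w \right)} = \left(w^{2} + 0 w\right) + w = \left(w^{2} + 0\right) + w = w^{2} + w = w + w^{2}$)
$j{\left(G \right)} = -110 + G$ ($j{\left(G \right)} = G - - 11 \left(1 - 11\right) = G - \left(-11\right) \left(-10\right) = G - 110 = -110 + G$)
$\sqrt{j{\left(-442 \right)} - 106926} = \sqrt{\left(-110 - 442\right) - 106926} = \sqrt{-552 - 106926} = \sqrt{-107478} = 3 i \sqrt{11942}$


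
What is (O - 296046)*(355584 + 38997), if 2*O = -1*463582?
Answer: -208274451297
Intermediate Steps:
O = -231791 (O = (-1*463582)/2 = (1/2)*(-463582) = -231791)
(O - 296046)*(355584 + 38997) = (-231791 - 296046)*(355584 + 38997) = -527837*394581 = -208274451297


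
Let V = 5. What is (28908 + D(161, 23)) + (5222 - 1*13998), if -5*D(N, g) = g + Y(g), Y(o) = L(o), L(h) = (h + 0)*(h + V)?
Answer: 99993/5 ≈ 19999.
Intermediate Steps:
L(h) = h*(5 + h) (L(h) = (h + 0)*(h + 5) = h*(5 + h))
Y(o) = o*(5 + o)
D(N, g) = -g/5 - g*(5 + g)/5 (D(N, g) = -(g + g*(5 + g))/5 = -g/5 - g*(5 + g)/5)
(28908 + D(161, 23)) + (5222 - 1*13998) = (28908 + (⅕)*23*(-6 - 1*23)) + (5222 - 1*13998) = (28908 + (⅕)*23*(-6 - 23)) + (5222 - 13998) = (28908 + (⅕)*23*(-29)) - 8776 = (28908 - 667/5) - 8776 = 143873/5 - 8776 = 99993/5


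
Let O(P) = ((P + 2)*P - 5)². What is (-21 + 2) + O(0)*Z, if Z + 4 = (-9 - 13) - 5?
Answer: -794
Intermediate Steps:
Z = -31 (Z = -4 + ((-9 - 13) - 5) = -4 + (-22 - 5) = -4 - 27 = -31)
O(P) = (-5 + P*(2 + P))² (O(P) = ((2 + P)*P - 5)² = (P*(2 + P) - 5)² = (-5 + P*(2 + P))²)
(-21 + 2) + O(0)*Z = (-21 + 2) + (-5 + 0² + 2*0)²*(-31) = -19 + (-5 + 0 + 0)²*(-31) = -19 + (-5)²*(-31) = -19 + 25*(-31) = -19 - 775 = -794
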